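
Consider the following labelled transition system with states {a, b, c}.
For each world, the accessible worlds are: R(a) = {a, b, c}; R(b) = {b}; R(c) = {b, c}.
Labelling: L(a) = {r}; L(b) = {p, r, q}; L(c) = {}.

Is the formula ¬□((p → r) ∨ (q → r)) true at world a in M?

No

At a: □((p → r) ∨ (q → r)) is true, so ¬□((p → r) ∨ (q → r)) is false.
  At a: □((p → r) ∨ (q → r)) requires (p → r) ∨ (q → r) at every successor {a, b, c}.
    At a: (p → r) ∨ (q → r) is true.
    At b: (p → r) ∨ (q → r) is true.
    At c: (p → r) ∨ (q → r) is true.
  So □((p → r) ∨ (q → r)) is true at a.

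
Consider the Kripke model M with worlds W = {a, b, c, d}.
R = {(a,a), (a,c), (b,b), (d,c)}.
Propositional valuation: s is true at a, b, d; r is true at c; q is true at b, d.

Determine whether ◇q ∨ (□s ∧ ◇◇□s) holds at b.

Yes

Recall that □ψ holds at a world iff ψ holds at every accessible world, and ◇ψ holds iff ψ holds at some accessible world.
At b: ◇q is true, □s ∧ ◇◇□s is true, so ◇q ∨ (□s ∧ ◇◇□s) is true.
  At b: ◇q requires q at some successor in {b}.
    q holds at b, so ◇q is true at b.
  At b: □s is true, ◇◇□s is true, so □s ∧ ◇◇□s is true.
    At b: □s requires s at every successor {b}.
      At b: s is true.
    So □s is true at b.
    At b: ◇◇□s requires ◇□s at some successor in {b}.
      ◇□s holds at b, so ◇◇□s is true at b.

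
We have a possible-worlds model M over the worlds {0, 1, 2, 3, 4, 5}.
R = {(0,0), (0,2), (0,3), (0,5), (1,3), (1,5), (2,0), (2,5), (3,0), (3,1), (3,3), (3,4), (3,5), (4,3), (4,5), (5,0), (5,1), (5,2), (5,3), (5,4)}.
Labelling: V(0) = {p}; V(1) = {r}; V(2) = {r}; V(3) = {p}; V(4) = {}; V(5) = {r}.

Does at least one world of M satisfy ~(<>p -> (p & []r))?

Yes

Recall that []ψ holds at a world iff ψ holds at every accessible world, and <>ψ holds iff ψ holds at some accessible world.
Let φ = ~(<>p -> (p & []r)). Evaluate φ at each world:
  0 (successors {0, 2, 3, 5}): φ is true.
  1 (successors {3, 5}): φ is true.
  2 (successors {0, 5}): φ is true.
  3 (successors {0, 1, 3, 4, 5}): φ is true.
  4 (successors {3, 5}): φ is true.
  5 (successors {0, 1, 2, 3, 4}): φ is true.
Detail at 0 (witness):
  At 0: <>p -> (p & []r) is false, so ~(<>p -> (p & []r)) is true.
    At 0: <>p is true, p & []r is false, so <>p -> (p & []r) is false.
      At 0: <>p requires p at some successor in {0, 2, 3, 5}.
        p holds at 0, so <>p is true at 0.
      At 0: p is true, []r is false, so p & []r is false.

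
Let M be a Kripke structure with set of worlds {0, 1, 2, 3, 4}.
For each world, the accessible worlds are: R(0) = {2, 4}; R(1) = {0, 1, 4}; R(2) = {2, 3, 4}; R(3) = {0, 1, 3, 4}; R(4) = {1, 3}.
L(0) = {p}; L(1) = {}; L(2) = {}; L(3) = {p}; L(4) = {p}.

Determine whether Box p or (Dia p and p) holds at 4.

Yes

At 4: Box p is false, Dia p and p is true, so Box p or (Dia p and p) is true.
  At 4: Box p requires p at every successor {1, 3}.
    p fails at 1, so Box p is false at 4.
  At 4: Dia p is true, p is true, so Dia p and p is true.
    At 4: Dia p requires p at some successor in {1, 3}.
      p holds at 3, so Dia p is true at 4.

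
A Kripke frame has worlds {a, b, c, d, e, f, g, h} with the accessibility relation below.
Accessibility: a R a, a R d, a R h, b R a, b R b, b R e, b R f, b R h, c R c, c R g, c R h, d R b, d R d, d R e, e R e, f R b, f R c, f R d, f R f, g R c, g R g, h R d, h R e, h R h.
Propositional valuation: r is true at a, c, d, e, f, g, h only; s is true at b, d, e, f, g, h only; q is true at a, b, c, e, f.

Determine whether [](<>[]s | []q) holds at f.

Recall that []ψ holds at a world iff ψ holds at every accessible world, and <>ψ holds iff ψ holds at some accessible world.
At f: [](<>[]s | []q) requires <>[]s | []q at every successor {b, c, d, f}.
  At b: <>[]s | []q is true.
  At c: <>[]s | []q is true.
  At d: <>[]s | []q is true.
  At f: <>[]s | []q is true.
So [](<>[]s | []q) is true at f.

Yes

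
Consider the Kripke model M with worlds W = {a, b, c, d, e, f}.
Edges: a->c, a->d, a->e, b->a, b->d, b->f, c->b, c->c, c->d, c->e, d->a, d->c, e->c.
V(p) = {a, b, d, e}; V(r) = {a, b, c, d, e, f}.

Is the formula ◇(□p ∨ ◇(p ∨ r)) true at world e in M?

Yes

Recall that □ψ holds at a world iff ψ holds at every accessible world, and ◇ψ holds iff ψ holds at some accessible world.
At e: ◇(□p ∨ ◇(p ∨ r)) requires □p ∨ ◇(p ∨ r) at some successor in {c}.
  □p ∨ ◇(p ∨ r) holds at c, so ◇(□p ∨ ◇(p ∨ r)) is true at e.
    At c: □p is false, ◇(p ∨ r) is true, so □p ∨ ◇(p ∨ r) is true.
      At c: □p requires p at every successor {b, c, d, e}.
        p fails at c, so □p is false at c.
      At c: ◇(p ∨ r) requires p ∨ r at some successor in {b, c, d, e}.
        p ∨ r holds at b, so ◇(p ∨ r) is true at c.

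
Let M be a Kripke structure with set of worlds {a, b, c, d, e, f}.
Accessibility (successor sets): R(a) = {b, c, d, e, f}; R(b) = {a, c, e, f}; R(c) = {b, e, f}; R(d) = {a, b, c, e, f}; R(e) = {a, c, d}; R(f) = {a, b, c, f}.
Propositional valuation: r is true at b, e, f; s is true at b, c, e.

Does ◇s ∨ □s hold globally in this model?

Recall that □ψ holds at a world iff ψ holds at every accessible world, and ◇ψ holds iff ψ holds at some accessible world.
Let φ = ◇s ∨ □s. Evaluate φ at each world:
  a (successors {b, c, d, e, f}): φ is true.
  b (successors {a, c, e, f}): φ is true.
  c (successors {b, e, f}): φ is true.
  d (successors {a, b, c, e, f}): φ is true.
  e (successors {a, c, d}): φ is true.
  f (successors {a, b, c, f}): φ is true.
For instance, at d:
  At d: ◇s is true, □s is false, so ◇s ∨ □s is true.
    At d: ◇s requires s at some successor in {a, b, c, e, f}.
      s holds at b, so ◇s is true at d.
    At d: □s requires s at every successor {a, b, c, e, f}.
      s fails at a, so □s is false at d.

Yes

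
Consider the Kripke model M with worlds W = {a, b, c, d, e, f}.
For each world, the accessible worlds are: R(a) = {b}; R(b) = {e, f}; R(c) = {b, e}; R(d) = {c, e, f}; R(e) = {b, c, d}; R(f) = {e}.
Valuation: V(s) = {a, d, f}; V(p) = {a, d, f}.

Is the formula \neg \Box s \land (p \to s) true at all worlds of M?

Yes

Let φ = \neg \Box s \land (p \to s). Evaluate φ at each world:
  a (successors {b}): φ is true.
  b (successors {e, f}): φ is true.
  c (successors {b, e}): φ is true.
  d (successors {c, e, f}): φ is true.
  e (successors {b, c, d}): φ is true.
  f (successors {e}): φ is true.
For instance, at c:
  At c: \neg \Box s is true, p \to s is true, so \neg \Box s \land (p \to s) is true.
    At c: \Box s is false, so \neg \Box s is true.
      At c: \Box s requires s at every successor {b, e}.
        s fails at b, so \Box s is false at c.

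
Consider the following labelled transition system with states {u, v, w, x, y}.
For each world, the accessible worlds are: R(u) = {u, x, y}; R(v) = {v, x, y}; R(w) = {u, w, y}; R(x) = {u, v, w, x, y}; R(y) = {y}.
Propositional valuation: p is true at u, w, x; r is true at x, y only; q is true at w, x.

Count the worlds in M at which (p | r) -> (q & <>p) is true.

3

Let φ = (p | r) -> (q & <>p). Evaluate φ at each world:
  u (successors {u, x, y}): φ is false.
  v (successors {v, x, y}): φ is true.
  w (successors {u, w, y}): φ is true.
  x (successors {u, v, w, x, y}): φ is true.
  y (successors {y}): φ is false.
For instance, at v:
  At v: p | r is false, q & <>p is false, so (p | r) -> (q & <>p) is true.
    At v: q is false, <>p is true, so q & <>p is false.
      At v: <>p requires p at some successor in {v, x, y}.
        p holds at x, so <>p is true at v.
Satisfying worlds: {v, w, x}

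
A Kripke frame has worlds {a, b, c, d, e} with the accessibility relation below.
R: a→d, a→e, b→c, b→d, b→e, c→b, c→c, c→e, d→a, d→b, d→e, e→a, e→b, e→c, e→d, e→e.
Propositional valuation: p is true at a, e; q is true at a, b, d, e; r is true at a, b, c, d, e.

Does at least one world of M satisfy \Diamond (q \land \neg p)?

Yes

Let φ = \Diamond (q \land \neg p). Evaluate φ at each world:
  a (successors {d, e}): φ is true.
  b (successors {c, d, e}): φ is true.
  c (successors {b, c, e}): φ is true.
  d (successors {a, b, e}): φ is true.
  e (successors {a, b, c, d, e}): φ is true.
Detail at a (witness):
  At a: \Diamond (q \land \neg p) requires q \land \neg p at some successor in {d, e}.
    q \land \neg p holds at d, so \Diamond (q \land \neg p) is true at a.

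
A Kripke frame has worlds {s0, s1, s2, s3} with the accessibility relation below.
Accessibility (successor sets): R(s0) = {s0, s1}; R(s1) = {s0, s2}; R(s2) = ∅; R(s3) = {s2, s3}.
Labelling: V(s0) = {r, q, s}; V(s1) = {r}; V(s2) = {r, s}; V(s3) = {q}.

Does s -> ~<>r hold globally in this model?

Recall that <>ψ holds at a world iff ψ holds at some accessible world.
Let φ = s -> ~<>r. Evaluate φ at each world:
  s0 (successors {s0, s1}): φ is false.
  s1 (successors {s0, s2}): φ is true.
  s2 (successors ∅): φ is true.
  s3 (successors {s2, s3}): φ is true.
Detail at s0 (counterexample):
  At s0: s is true, ~<>r is false, so s -> ~<>r is false.
    At s0: <>r is true, so ~<>r is false.
      At s0: <>r requires r at some successor in {s0, s1}.
        r holds at s0, so <>r is true at s0.

No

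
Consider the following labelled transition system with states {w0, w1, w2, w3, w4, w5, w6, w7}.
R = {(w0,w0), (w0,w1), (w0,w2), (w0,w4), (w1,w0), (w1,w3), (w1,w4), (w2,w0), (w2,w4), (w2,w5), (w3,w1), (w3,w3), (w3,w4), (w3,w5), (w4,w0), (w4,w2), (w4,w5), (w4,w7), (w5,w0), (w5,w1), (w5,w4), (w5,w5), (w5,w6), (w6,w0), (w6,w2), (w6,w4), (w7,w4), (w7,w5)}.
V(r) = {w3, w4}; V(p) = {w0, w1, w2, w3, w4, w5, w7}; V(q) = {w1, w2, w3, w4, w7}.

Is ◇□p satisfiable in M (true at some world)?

Let φ = ◇□p. Evaluate φ at each world:
  w0 (successors {w0, w1, w2, w4}): φ is true.
  w1 (successors {w0, w3, w4}): φ is true.
  w2 (successors {w0, w4, w5}): φ is true.
  w3 (successors {w1, w3, w4, w5}): φ is true.
  w4 (successors {w0, w2, w5, w7}): φ is true.
  w5 (successors {w0, w1, w4, w5, w6}): φ is true.
  w6 (successors {w0, w2, w4}): φ is true.
  w7 (successors {w4, w5}): φ is true.
Detail at w0 (witness):
  At w0: ◇□p requires □p at some successor in {w0, w1, w2, w4}.
    □p holds at w0, so ◇□p is true at w0.
      At w0: □p requires p at every successor {w0, w1, w2, w4}.
        At w0: p is true.
        At w1: p is true.
        At w2: p is true.
        At w4: p is true.
      So □p is true at w0.

Yes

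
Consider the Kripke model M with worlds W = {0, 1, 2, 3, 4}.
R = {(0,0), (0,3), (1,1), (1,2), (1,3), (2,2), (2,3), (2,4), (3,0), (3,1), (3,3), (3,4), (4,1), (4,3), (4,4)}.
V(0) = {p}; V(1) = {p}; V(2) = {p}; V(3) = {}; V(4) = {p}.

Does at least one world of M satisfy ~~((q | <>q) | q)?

Let φ = ~~((q | <>q) | q). Evaluate φ at each world:
  0 (successors {0, 3}): φ is false.
  1 (successors {1, 2, 3}): φ is false.
  2 (successors {2, 3, 4}): φ is false.
  3 (successors {0, 1, 3, 4}): φ is false.
  4 (successors {1, 3, 4}): φ is false.
For instance, at 4:
  At 4: ~((q | <>q) | q) is true, so ~~((q | <>q) | q) is false.
    At 4: (q | <>q) | q is false, so ~((q | <>q) | q) is true.
      At 4: q | <>q is false, q is false, so (q | <>q) | q is false.

No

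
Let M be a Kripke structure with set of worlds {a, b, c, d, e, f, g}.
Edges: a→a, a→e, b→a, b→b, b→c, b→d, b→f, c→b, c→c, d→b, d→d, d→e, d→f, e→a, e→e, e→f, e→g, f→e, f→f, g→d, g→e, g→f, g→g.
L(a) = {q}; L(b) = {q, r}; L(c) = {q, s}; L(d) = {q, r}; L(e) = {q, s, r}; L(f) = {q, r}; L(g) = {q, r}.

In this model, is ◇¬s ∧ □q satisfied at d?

Yes

At d: ◇¬s is true, □q is true, so ◇¬s ∧ □q is true.
  At d: ◇¬s requires ¬s at some successor in {b, d, e, f}.
    ¬s holds at b, so ◇¬s is true at d.
  At d: □q requires q at every successor {b, d, e, f}.
    At b: q is true.
    At d: q is true.
    At e: q is true.
    At f: q is true.
  So □q is true at d.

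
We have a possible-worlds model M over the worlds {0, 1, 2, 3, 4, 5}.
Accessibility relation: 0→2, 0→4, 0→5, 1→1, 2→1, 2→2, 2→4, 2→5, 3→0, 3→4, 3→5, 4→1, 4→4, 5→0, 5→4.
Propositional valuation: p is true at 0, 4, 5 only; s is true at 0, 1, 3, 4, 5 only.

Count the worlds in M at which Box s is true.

4

Let φ = Box s. Evaluate φ at each world:
  0 (successors {2, 4, 5}): φ is false.
  1 (successors {1}): φ is true.
  2 (successors {1, 2, 4, 5}): φ is false.
  3 (successors {0, 4, 5}): φ is true.
  4 (successors {1, 4}): φ is true.
  5 (successors {0, 4}): φ is true.
For instance, at 0:
  At 0: Box s requires s at every successor {2, 4, 5}.
    s fails at 2, so Box s is false at 0.
Satisfying worlds: {1, 3, 4, 5}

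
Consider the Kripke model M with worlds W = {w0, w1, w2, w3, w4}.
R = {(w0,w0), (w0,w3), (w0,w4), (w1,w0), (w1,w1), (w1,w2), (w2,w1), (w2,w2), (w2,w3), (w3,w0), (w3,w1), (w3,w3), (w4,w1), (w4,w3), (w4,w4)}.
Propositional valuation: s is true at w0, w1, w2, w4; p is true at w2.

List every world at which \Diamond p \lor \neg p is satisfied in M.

Let φ = \Diamond p \lor \neg p. Evaluate φ at each world:
  w0 (successors {w0, w3, w4}): φ is true.
  w1 (successors {w0, w1, w2}): φ is true.
  w2 (successors {w1, w2, w3}): φ is true.
  w3 (successors {w0, w1, w3}): φ is true.
  w4 (successors {w1, w3, w4}): φ is true.
For instance, at w4:
  At w4: \Diamond p is false, \neg p is true, so \Diamond p \lor \neg p is true.
    At w4: \Diamond p requires p at some successor in {w1, w3, w4}.
      At w1: p is false.
      At w3: p is false.
      At w4: p is false.
    So \Diamond p is false at w4.
Satisfying worlds: {w0, w1, w2, w3, w4}

w0, w1, w2, w3, w4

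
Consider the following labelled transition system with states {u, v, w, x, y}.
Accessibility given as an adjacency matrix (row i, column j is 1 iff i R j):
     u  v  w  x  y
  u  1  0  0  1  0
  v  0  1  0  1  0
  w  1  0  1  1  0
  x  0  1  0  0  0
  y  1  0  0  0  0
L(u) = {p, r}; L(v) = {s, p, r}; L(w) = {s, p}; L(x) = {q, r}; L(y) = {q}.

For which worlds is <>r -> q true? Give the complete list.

x, y

Let φ = <>r -> q. Evaluate φ at each world:
  u (successors {u, x}): φ is false.
  v (successors {v, x}): φ is false.
  w (successors {u, w, x}): φ is false.
  x (successors {v}): φ is true.
  y (successors {u}): φ is true.
For instance, at v:
  At v: <>r is true, q is false, so <>r -> q is false.
    At v: <>r requires r at some successor in {v, x}.
      r holds at v, so <>r is true at v.
Satisfying worlds: {x, y}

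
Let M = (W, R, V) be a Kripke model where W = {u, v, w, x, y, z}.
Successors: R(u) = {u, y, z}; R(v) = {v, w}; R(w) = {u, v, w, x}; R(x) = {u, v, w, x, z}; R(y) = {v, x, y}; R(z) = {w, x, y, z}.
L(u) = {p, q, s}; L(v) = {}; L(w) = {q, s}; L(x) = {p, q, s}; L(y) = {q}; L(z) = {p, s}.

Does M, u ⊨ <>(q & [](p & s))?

At u: <>(q & [](p & s)) requires q & [](p & s) at some successor in {u, y, z}.
  At u: q & [](p & s) is false.
  At y: q & [](p & s) is false.
  At z: q & [](p & s) is false.
So <>(q & [](p & s)) is false at u.

No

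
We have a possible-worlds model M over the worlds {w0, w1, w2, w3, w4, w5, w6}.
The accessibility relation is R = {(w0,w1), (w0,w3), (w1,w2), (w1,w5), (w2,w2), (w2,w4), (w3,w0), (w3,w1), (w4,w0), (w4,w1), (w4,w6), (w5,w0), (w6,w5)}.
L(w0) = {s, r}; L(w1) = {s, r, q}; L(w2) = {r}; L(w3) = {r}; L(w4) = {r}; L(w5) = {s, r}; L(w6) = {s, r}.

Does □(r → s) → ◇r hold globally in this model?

Yes

Recall that □ψ holds at a world iff ψ holds at every accessible world, and ◇ψ holds iff ψ holds at some accessible world.
Let φ = □(r → s) → ◇r. Evaluate φ at each world:
  w0 (successors {w1, w3}): φ is true.
  w1 (successors {w2, w5}): φ is true.
  w2 (successors {w2, w4}): φ is true.
  w3 (successors {w0, w1}): φ is true.
  w4 (successors {w0, w1, w6}): φ is true.
  w5 (successors {w0}): φ is true.
  w6 (successors {w5}): φ is true.
For instance, at w1:
  At w1: □(r → s) is false, ◇r is true, so □(r → s) → ◇r is true.
    At w1: □(r → s) requires r → s at every successor {w2, w5}.
      r → s fails at w2, so □(r → s) is false at w1.
    At w1: ◇r requires r at some successor in {w2, w5}.
      r holds at w2, so ◇r is true at w1.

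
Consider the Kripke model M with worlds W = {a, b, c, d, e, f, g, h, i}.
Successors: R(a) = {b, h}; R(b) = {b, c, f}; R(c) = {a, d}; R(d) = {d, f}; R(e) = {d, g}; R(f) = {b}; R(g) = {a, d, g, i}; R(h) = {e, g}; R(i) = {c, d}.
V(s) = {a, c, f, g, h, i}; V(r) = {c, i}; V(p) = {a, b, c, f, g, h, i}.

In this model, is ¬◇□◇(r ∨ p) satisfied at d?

Recall that □ψ holds at a world iff ψ holds at every accessible world, and ◇ψ holds iff ψ holds at some accessible world.
At d: ◇□◇(r ∨ p) is true, so ¬◇□◇(r ∨ p) is false.
  At d: ◇□◇(r ∨ p) requires □◇(r ∨ p) at some successor in {d, f}.
    □◇(r ∨ p) holds at d, so ◇□◇(r ∨ p) is true at d.
      At d: □◇(r ∨ p) requires ◇(r ∨ p) at every successor {d, f}.
        At d: ◇(r ∨ p) is true.
        At f: ◇(r ∨ p) is true.
      So □◇(r ∨ p) is true at d.

No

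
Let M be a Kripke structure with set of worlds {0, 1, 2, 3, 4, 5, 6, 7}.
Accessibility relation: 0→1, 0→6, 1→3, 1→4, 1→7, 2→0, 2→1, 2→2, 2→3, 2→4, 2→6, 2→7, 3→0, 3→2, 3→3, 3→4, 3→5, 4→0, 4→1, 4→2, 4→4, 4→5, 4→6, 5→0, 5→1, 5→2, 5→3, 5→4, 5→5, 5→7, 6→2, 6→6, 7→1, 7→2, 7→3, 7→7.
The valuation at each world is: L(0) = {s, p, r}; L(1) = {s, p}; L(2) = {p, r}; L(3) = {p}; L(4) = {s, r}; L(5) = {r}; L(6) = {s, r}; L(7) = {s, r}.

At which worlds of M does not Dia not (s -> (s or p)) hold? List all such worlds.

Recall that Dia ψ holds at a world iff ψ holds at some accessible world.
Let φ = not Dia not (s -> (s or p)). Evaluate φ at each world:
  0 (successors {1, 6}): φ is true.
  1 (successors {3, 4, 7}): φ is true.
  2 (successors {0, 1, 2, 3, 4, 6, 7}): φ is true.
  3 (successors {0, 2, 3, 4, 5}): φ is true.
  4 (successors {0, 1, 2, 4, 5, 6}): φ is true.
  5 (successors {0, 1, 2, 3, 4, 5, 7}): φ is true.
  6 (successors {2, 6}): φ is true.
  7 (successors {1, 2, 3, 7}): φ is true.
For instance, at 4:
  At 4: Dia not (s -> (s or p)) is false, so not Dia not (s -> (s or p)) is true.
    At 4: Dia not (s -> (s or p)) requires not (s -> (s or p)) at some successor in {0, 1, 2, 4, 5, 6}.
      At 0: not (s -> (s or p)) is false.
      At 1: not (s -> (s or p)) is false.
      At 2: not (s -> (s or p)) is false.
      At 4: not (s -> (s or p)) is false.
      At 5: not (s -> (s or p)) is false.
      At 6: not (s -> (s or p)) is false.
    So Dia not (s -> (s or p)) is false at 4.
Satisfying worlds: {0, 1, 2, 3, 4, 5, 6, 7}

0, 1, 2, 3, 4, 5, 6, 7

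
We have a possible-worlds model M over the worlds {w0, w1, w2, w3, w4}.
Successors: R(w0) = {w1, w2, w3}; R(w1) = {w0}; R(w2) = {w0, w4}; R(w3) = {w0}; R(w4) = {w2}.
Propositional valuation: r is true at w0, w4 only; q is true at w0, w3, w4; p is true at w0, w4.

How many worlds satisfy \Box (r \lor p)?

Let φ = \Box (r \lor p). Evaluate φ at each world:
  w0 (successors {w1, w2, w3}): φ is false.
  w1 (successors {w0}): φ is true.
  w2 (successors {w0, w4}): φ is true.
  w3 (successors {w0}): φ is true.
  w4 (successors {w2}): φ is false.
For instance, at w4:
  At w4: \Box (r \lor p) requires r \lor p at every successor {w2}.
    r \lor p fails at w2, so \Box (r \lor p) is false at w4.
Satisfying worlds: {w1, w2, w3}

3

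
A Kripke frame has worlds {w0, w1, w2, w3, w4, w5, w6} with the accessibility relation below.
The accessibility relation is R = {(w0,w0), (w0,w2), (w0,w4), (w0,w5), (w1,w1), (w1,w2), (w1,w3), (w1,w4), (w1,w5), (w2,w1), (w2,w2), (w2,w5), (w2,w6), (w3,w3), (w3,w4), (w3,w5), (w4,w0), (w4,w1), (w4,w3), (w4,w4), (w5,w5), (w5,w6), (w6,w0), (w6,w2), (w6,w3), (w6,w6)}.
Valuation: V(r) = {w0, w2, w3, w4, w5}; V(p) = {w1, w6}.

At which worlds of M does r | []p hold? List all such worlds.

Let φ = r | []p. Evaluate φ at each world:
  w0 (successors {w0, w2, w4, w5}): φ is true.
  w1 (successors {w1, w2, w3, w4, w5}): φ is false.
  w2 (successors {w1, w2, w5, w6}): φ is true.
  w3 (successors {w3, w4, w5}): φ is true.
  w4 (successors {w0, w1, w3, w4}): φ is true.
  w5 (successors {w5, w6}): φ is true.
  w6 (successors {w0, w2, w3, w6}): φ is false.
For instance, at w6:
  At w6: r is false, []p is false, so r | []p is false.
    At w6: []p requires p at every successor {w0, w2, w3, w6}.
      p fails at w0, so []p is false at w6.
Satisfying worlds: {w0, w2, w3, w4, w5}

w0, w2, w3, w4, w5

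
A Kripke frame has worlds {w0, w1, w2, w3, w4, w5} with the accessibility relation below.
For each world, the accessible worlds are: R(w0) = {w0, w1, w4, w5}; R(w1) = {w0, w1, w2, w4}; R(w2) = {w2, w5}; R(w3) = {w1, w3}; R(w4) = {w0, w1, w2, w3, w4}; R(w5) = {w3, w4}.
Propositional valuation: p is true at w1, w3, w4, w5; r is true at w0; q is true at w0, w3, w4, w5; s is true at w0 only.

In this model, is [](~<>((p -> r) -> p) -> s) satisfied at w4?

Recall that []ψ holds at a world iff ψ holds at every accessible world, and <>ψ holds iff ψ holds at some accessible world.
At w4: [](~<>((p -> r) -> p) -> s) requires ~<>((p -> r) -> p) -> s at every successor {w0, w1, w2, w3, w4}.
  At w0: ~<>((p -> r) -> p) -> s is true.
  At w1: ~<>((p -> r) -> p) -> s is true.
  At w2: ~<>((p -> r) -> p) -> s is true.
  At w3: ~<>((p -> r) -> p) -> s is true.
  At w4: ~<>((p -> r) -> p) -> s is true.
So [](~<>((p -> r) -> p) -> s) is true at w4.

Yes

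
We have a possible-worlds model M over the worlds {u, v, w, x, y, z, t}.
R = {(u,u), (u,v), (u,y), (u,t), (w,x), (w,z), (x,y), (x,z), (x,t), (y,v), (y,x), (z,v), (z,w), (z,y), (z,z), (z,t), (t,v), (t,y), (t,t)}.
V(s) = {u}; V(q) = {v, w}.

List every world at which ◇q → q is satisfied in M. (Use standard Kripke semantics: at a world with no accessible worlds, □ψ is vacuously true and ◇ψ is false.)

Let φ = ◇q → q. Evaluate φ at each world:
  u (successors {u, v, y, t}): φ is false.
  v (successors ∅): φ is true.
  w (successors {x, z}): φ is true.
  x (successors {y, z, t}): φ is true.
  y (successors {v, x}): φ is false.
  z (successors {v, w, y, z, t}): φ is false.
  t (successors {v, y, t}): φ is false.
For instance, at t:
  At t: ◇q is true, q is false, so ◇q → q is false.
    At t: ◇q requires q at some successor in {v, y, t}.
      q holds at v, so ◇q is true at t.
Satisfying worlds: {v, w, x}

v, w, x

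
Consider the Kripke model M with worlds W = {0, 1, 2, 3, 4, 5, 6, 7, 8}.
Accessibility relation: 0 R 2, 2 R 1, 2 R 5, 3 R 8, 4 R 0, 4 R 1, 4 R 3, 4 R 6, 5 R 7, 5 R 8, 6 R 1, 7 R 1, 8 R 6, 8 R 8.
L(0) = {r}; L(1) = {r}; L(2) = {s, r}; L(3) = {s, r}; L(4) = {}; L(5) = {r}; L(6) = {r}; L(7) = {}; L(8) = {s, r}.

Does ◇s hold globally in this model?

No

Let φ = ◇s. Evaluate φ at each world:
  0 (successors {2}): φ is true.
  1 (successors ∅): φ is false.
  2 (successors {1, 5}): φ is false.
  3 (successors {8}): φ is true.
  4 (successors {0, 1, 3, 6}): φ is true.
  5 (successors {7, 8}): φ is true.
  6 (successors {1}): φ is false.
  7 (successors {1}): φ is false.
  8 (successors {6, 8}): φ is true.
Detail at 1 (counterexample):
  At 1: no accessible worlds, so ◇s is false.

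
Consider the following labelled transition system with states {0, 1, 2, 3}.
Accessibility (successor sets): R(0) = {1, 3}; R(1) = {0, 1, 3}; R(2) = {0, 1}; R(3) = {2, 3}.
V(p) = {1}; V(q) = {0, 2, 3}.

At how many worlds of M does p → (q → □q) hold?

4

Let φ = p → (q → □q). Evaluate φ at each world:
  0 (successors {1, 3}): φ is true.
  1 (successors {0, 1, 3}): φ is true.
  2 (successors {0, 1}): φ is true.
  3 (successors {2, 3}): φ is true.
For instance, at 1:
  At 1: p is true, q → □q is true, so p → (q → □q) is true.
    At 1: q is false, □q is false, so q → □q is true.
      At 1: □q requires q at every successor {0, 1, 3}.
        q fails at 1, so □q is false at 1.
Satisfying worlds: {0, 1, 2, 3}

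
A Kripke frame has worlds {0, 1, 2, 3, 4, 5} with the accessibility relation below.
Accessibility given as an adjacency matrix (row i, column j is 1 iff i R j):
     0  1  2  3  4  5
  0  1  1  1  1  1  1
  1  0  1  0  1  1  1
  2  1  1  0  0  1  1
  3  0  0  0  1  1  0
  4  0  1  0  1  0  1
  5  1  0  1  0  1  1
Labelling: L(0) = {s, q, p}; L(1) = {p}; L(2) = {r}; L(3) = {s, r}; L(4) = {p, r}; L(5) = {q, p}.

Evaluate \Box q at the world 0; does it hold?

No

Recall that \Box ψ holds at a world iff ψ holds at every accessible world, and \Diamond ψ holds iff ψ holds at some accessible world.
At 0: \Box q requires q at every successor {0, 1, 2, 3, 4, 5}.
  q fails at 1, so \Box q is false at 0.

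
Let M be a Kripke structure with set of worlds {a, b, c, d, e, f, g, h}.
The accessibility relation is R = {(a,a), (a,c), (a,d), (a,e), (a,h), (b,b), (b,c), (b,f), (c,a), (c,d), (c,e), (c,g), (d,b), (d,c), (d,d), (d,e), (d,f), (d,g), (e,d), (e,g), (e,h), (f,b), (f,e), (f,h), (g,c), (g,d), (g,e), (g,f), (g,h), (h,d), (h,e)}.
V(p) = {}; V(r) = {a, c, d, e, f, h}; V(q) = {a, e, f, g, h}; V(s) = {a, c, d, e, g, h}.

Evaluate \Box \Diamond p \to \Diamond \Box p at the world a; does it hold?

At a: \Box \Diamond p is false, \Diamond \Box p is false, so \Box \Diamond p \to \Diamond \Box p is true.
  At a: \Box \Diamond p requires \Diamond p at every successor {a, c, d, e, h}.
    \Diamond p fails at a, so \Box \Diamond p is false at a.
      At a: \Diamond p requires p at some successor in {a, c, d, e, h}.
        At a: p is false.
        At c: p is false.
        At d: p is false.
        At e: p is false.
        At h: p is false.
      So \Diamond p is false at a.
  At a: \Diamond \Box p requires \Box p at some successor in {a, c, d, e, h}.
    At a: \Box p is false.
    At c: \Box p is false.
    At d: \Box p is false.
    At e: \Box p is false.
    At h: \Box p is false.
  So \Diamond \Box p is false at a.

Yes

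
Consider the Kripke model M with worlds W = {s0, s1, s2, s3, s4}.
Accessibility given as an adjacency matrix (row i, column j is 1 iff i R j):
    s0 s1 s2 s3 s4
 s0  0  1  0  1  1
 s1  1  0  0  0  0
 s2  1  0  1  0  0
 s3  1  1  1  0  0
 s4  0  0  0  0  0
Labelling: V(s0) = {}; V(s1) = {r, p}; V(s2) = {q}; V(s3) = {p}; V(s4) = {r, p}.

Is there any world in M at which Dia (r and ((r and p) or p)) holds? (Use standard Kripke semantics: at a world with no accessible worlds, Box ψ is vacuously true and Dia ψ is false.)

Yes

Let φ = Dia (r and ((r and p) or p)). Evaluate φ at each world:
  s0 (successors {s1, s3, s4}): φ is true.
  s1 (successors {s0}): φ is false.
  s2 (successors {s0, s2}): φ is false.
  s3 (successors {s0, s1, s2}): φ is true.
  s4 (successors ∅): φ is false.
Detail at s0 (witness):
  At s0: Dia (r and ((r and p) or p)) requires r and ((r and p) or p) at some successor in {s1, s3, s4}.
    r and ((r and p) or p) holds at s1, so Dia (r and ((r and p) or p)) is true at s0.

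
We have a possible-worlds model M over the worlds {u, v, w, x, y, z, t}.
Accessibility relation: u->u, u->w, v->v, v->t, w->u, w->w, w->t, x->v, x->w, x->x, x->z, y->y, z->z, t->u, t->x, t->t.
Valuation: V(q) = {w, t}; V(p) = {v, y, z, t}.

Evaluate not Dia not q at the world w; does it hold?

No

At w: Dia not q is true, so not Dia not q is false.
  At w: Dia not q requires not q at some successor in {u, w, t}.
    not q holds at u, so Dia not q is true at w.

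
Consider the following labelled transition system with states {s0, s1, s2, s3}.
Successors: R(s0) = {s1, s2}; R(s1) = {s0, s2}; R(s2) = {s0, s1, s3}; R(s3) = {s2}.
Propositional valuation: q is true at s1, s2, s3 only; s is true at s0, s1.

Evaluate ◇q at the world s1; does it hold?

At s1: ◇q requires q at some successor in {s0, s2}.
  q holds at s2, so ◇q is true at s1.

Yes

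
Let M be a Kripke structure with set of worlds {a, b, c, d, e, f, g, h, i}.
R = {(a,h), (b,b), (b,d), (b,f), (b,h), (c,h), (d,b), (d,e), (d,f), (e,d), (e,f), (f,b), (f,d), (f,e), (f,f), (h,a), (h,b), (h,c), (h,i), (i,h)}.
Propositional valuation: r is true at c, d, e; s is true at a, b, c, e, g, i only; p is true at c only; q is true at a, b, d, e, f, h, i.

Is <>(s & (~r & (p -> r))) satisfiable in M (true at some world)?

Recall that <>ψ holds at a world iff ψ holds at some accessible world.
Let φ = <>(s & (~r & (p -> r))). Evaluate φ at each world:
  a (successors {h}): φ is false.
  b (successors {b, d, f, h}): φ is true.
  c (successors {h}): φ is false.
  d (successors {b, e, f}): φ is true.
  e (successors {d, f}): φ is false.
  f (successors {b, d, e, f}): φ is true.
  g (successors ∅): φ is false.
  h (successors {a, b, c, i}): φ is true.
  i (successors {h}): φ is false.
Detail at b (witness):
  At b: <>(s & (~r & (p -> r))) requires s & (~r & (p -> r)) at some successor in {b, d, f, h}.
    s & (~r & (p -> r)) holds at b, so <>(s & (~r & (p -> r))) is true at b.

Yes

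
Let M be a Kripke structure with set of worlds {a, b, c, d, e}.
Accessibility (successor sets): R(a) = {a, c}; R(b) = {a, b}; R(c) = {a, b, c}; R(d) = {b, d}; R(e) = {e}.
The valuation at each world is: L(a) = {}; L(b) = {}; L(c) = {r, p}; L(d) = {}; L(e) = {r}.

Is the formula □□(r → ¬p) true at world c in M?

At c: □□(r → ¬p) requires □(r → ¬p) at every successor {a, b, c}.
  □(r → ¬p) fails at a, so □□(r → ¬p) is false at c.
    At a: □(r → ¬p) requires r → ¬p at every successor {a, c}.
      r → ¬p fails at c, so □(r → ¬p) is false at a.

No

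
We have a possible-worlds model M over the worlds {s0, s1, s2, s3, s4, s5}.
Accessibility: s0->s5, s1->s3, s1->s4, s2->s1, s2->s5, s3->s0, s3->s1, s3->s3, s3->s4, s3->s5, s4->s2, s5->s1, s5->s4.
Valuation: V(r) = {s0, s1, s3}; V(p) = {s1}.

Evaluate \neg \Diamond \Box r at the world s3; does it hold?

Yes

At s3: \Diamond \Box r is false, so \neg \Diamond \Box r is true.
  At s3: \Diamond \Box r requires \Box r at some successor in {s0, s1, s3, s4, s5}.
    At s0: \Box r is false.
    At s1: \Box r is false.
    At s3: \Box r is false.
    At s4: \Box r is false.
    At s5: \Box r is false.
  So \Diamond \Box r is false at s3.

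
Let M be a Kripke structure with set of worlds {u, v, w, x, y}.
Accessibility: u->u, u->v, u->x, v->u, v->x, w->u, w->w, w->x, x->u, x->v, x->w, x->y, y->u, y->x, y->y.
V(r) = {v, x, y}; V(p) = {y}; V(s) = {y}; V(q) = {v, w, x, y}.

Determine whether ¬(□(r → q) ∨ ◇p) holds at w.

At w: □(r → q) ∨ ◇p is true, so ¬(□(r → q) ∨ ◇p) is false.
  At w: □(r → q) is true, ◇p is false, so □(r → q) ∨ ◇p is true.
    At w: □(r → q) requires r → q at every successor {u, w, x}.
      At u: r → q is true.
      At w: r → q is true.
      At x: r → q is true.
    So □(r → q) is true at w.
    At w: ◇p requires p at some successor in {u, w, x}.
      At u: p is false.
      At w: p is false.
      At x: p is false.
    So ◇p is false at w.

No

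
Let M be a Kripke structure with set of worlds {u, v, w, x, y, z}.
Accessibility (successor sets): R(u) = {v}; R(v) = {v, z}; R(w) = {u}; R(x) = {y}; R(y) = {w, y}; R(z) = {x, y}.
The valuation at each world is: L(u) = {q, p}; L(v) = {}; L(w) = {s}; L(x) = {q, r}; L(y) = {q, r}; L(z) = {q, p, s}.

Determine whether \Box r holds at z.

Yes

At z: \Box r requires r at every successor {x, y}.
  At x: r is true.
  At y: r is true.
So \Box r is true at z.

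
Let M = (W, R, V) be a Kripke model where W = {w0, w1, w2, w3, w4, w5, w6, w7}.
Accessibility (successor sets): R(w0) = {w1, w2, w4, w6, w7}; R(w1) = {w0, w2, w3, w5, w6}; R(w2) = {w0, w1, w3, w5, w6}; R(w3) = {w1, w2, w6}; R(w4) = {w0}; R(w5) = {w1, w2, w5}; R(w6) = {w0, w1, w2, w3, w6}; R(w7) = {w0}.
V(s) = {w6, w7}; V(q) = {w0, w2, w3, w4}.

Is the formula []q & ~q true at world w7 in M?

Yes

At w7: []q is true, ~q is true, so []q & ~q is true.
  At w7: []q requires q at every successor {w0}.
    At w0: q is true.
  So []q is true at w7.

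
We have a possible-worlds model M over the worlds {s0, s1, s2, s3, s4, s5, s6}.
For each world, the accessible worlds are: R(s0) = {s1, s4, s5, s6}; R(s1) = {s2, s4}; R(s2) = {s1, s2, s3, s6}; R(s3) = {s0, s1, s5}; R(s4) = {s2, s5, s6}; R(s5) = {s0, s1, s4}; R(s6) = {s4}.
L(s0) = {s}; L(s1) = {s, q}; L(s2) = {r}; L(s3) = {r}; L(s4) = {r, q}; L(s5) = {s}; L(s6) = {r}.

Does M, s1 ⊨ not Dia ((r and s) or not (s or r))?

Recall that Dia ψ holds at a world iff ψ holds at some accessible world.
At s1: Dia ((r and s) or not (s or r)) is false, so not Dia ((r and s) or not (s or r)) is true.
  At s1: Dia ((r and s) or not (s or r)) requires (r and s) or not (s or r) at some successor in {s2, s4}.
    At s2: (r and s) or not (s or r) is false.
    At s4: (r and s) or not (s or r) is false.
  So Dia ((r and s) or not (s or r)) is false at s1.

Yes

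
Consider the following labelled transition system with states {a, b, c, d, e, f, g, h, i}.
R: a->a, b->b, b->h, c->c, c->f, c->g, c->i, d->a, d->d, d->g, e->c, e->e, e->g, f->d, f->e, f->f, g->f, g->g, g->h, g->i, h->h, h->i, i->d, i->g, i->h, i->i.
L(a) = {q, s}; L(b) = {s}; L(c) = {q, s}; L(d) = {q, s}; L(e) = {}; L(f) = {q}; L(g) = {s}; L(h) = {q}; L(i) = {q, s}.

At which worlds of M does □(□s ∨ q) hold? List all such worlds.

a, h

Let φ = □(□s ∨ q). Evaluate φ at each world:
  a (successors {a}): φ is true.
  b (successors {b, h}): φ is false.
  c (successors {c, f, g, i}): φ is false.
  d (successors {a, d, g}): φ is false.
  e (successors {c, e, g}): φ is false.
  f (successors {d, e, f}): φ is false.
  g (successors {f, g, h, i}): φ is false.
  h (successors {h, i}): φ is true.
  i (successors {d, g, h, i}): φ is false.
For instance, at d:
  At d: □(□s ∨ q) requires □s ∨ q at every successor {a, d, g}.
    □s ∨ q fails at g, so □(□s ∨ q) is false at d.
      At g: □s is false, q is false, so □s ∨ q is false.
Satisfying worlds: {a, h}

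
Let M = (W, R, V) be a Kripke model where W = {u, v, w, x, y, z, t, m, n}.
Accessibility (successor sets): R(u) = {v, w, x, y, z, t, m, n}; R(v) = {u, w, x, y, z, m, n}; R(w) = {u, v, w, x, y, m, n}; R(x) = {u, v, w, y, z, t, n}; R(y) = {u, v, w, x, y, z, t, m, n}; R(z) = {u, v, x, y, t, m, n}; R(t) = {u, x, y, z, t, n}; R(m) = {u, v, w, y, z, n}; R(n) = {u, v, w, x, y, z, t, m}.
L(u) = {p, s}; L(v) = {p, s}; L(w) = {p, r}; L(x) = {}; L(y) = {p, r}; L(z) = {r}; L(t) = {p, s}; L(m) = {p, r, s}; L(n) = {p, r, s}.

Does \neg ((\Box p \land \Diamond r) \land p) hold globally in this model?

Recall that \Box ψ holds at a world iff ψ holds at every accessible world, and \Diamond ψ holds iff ψ holds at some accessible world.
Let φ = \neg ((\Box p \land \Diamond r) \land p). Evaluate φ at each world:
  u (successors {v, w, x, y, z, t, m, n}): φ is true.
  v (successors {u, w, x, y, z, m, n}): φ is true.
  w (successors {u, v, w, x, y, m, n}): φ is true.
  x (successors {u, v, w, y, z, t, n}): φ is true.
  y (successors {u, v, w, x, y, z, t, m, n}): φ is true.
  z (successors {u, v, x, y, t, m, n}): φ is true.
  t (successors {u, x, y, z, t, n}): φ is true.
  m (successors {u, v, w, y, z, n}): φ is true.
  n (successors {u, v, w, x, y, z, t, m}): φ is true.
For instance, at v:
  At v: (\Box p \land \Diamond r) \land p is false, so \neg ((\Box p \land \Diamond r) \land p) is true.
    At v: \Box p \land \Diamond r is false, p is true, so (\Box p \land \Diamond r) \land p is false.
      At v: \Box p is false, \Diamond r is true, so \Box p \land \Diamond r is false.

Yes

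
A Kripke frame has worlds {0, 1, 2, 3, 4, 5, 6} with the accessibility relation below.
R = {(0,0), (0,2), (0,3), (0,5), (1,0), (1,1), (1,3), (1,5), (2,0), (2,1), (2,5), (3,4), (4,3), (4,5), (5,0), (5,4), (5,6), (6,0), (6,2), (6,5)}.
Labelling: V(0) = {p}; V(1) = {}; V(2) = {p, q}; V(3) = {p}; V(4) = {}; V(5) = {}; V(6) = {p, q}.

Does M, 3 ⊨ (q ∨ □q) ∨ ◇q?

No

At 3: q ∨ □q is false, ◇q is false, so (q ∨ □q) ∨ ◇q is false.
  At 3: q is false, □q is false, so q ∨ □q is false.
    At 3: □q requires q at every successor {4}.
      q fails at 4, so □q is false at 3.
  At 3: ◇q requires q at some successor in {4}.
    At 4: q is false.
  So ◇q is false at 3.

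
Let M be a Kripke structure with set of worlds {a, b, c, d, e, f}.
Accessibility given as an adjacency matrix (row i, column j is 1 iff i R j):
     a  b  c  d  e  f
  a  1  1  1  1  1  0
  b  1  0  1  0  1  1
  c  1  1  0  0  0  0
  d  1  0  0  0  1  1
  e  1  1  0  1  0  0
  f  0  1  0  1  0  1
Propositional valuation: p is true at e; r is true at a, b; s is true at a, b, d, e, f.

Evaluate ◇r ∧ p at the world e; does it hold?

At e: ◇r is true, p is true, so ◇r ∧ p is true.
  At e: ◇r requires r at some successor in {a, b, d}.
    r holds at a, so ◇r is true at e.

Yes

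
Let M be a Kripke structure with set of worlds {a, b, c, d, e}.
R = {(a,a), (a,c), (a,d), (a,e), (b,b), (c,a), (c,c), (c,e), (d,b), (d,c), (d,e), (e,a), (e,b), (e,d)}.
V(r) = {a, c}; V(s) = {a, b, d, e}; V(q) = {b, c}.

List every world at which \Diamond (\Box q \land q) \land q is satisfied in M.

Let φ = \Diamond (\Box q \land q) \land q. Evaluate φ at each world:
  a (successors {a, c, d, e}): φ is false.
  b (successors {b}): φ is true.
  c (successors {a, c, e}): φ is false.
  d (successors {b, c, e}): φ is false.
  e (successors {a, b, d}): φ is false.
For instance, at e:
  At e: \Diamond (\Box q \land q) is true, q is false, so \Diamond (\Box q \land q) \land q is false.
    At e: \Diamond (\Box q \land q) requires \Box q \land q at some successor in {a, b, d}.
      \Box q \land q holds at b, so \Diamond (\Box q \land q) is true at e.
Satisfying worlds: {b}

b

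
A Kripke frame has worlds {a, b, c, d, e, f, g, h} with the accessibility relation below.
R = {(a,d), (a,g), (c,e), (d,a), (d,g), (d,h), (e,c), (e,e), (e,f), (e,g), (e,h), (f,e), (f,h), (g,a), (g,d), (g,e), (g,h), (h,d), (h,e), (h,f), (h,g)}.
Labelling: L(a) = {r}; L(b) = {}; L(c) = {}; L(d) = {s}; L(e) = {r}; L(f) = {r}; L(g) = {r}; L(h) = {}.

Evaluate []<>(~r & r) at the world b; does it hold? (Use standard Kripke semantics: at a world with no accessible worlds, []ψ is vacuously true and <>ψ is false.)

Yes

Recall that []ψ holds at a world iff ψ holds at every accessible world, and <>ψ holds iff ψ holds at some accessible world.
At b: no accessible worlds, so []<>(~r & r) holds vacuously.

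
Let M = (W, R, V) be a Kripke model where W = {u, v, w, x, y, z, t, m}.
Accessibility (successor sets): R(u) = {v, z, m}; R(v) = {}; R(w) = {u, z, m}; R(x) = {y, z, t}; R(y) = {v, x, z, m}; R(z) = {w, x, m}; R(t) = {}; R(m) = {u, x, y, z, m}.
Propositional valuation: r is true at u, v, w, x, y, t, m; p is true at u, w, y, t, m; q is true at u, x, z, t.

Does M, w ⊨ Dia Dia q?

Yes

At w: Dia Dia q requires Dia q at some successor in {u, z, m}.
  Dia q holds at u, so Dia Dia q is true at w.
    At u: Dia q requires q at some successor in {v, z, m}.
      q holds at z, so Dia q is true at u.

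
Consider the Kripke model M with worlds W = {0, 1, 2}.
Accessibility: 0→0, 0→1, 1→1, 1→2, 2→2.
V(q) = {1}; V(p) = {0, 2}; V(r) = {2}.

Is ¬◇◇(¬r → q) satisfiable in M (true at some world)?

Let φ = ¬◇◇(¬r → q). Evaluate φ at each world:
  0 (successors {0, 1}): φ is false.
  1 (successors {1, 2}): φ is false.
  2 (successors {2}): φ is false.
For instance, at 0:
  At 0: ◇◇(¬r → q) is true, so ¬◇◇(¬r → q) is false.
    At 0: ◇◇(¬r → q) requires ◇(¬r → q) at some successor in {0, 1}.
      ◇(¬r → q) holds at 0, so ◇◇(¬r → q) is true at 0.

No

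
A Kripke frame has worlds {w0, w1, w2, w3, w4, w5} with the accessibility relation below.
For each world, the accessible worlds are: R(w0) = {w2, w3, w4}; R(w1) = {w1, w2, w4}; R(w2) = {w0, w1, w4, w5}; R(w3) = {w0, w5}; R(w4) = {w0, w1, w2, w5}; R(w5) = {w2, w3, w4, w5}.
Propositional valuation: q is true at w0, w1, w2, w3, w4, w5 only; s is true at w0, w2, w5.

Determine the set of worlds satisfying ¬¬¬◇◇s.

Let φ = ¬¬¬◇◇s. Evaluate φ at each world:
  w0 (successors {w2, w3, w4}): φ is false.
  w1 (successors {w1, w2, w4}): φ is false.
  w2 (successors {w0, w1, w4, w5}): φ is false.
  w3 (successors {w0, w5}): φ is false.
  w4 (successors {w0, w1, w2, w5}): φ is false.
  w5 (successors {w2, w3, w4, w5}): φ is false.
For instance, at w3:
  At w3: ¬¬◇◇s is true, so ¬¬¬◇◇s is false.
    At w3: ¬◇◇s is false, so ¬¬◇◇s is true.
      At w3: ◇◇s is true, so ¬◇◇s is false.
Satisfying worlds: none.

none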